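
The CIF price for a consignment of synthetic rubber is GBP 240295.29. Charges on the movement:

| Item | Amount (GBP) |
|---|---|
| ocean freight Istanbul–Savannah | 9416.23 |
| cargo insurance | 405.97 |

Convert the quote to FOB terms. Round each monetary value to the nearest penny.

From CIF to FOB, the seller no longer bears: freight, insurance.
FOB price = 240295.29 − 9416.23 − 405.97 = 230473.09

FOB price: GBP 230473.09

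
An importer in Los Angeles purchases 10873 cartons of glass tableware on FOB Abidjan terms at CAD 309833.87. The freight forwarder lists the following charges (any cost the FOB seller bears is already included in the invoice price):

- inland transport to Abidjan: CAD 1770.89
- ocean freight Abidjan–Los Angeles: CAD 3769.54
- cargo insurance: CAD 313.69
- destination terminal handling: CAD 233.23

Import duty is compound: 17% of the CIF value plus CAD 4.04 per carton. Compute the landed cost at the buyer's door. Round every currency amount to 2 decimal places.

Total landed cost: CAD 411443.16

FOB: the seller bears costs until goods are on board at the origin port; the buyer bears freight, insurance and all costs thereafter.
Already in the invoice (seller's account under FOB): inland to port — exclude.
CIF value = FOB price + freight + insurance = 309833.87 + 3769.54 + 313.69 = 313917.10
Ad valorem component: 313917.10 × 17% = 53365.91
Specific component: 10873 × 4.04 = 43926.92
Import duty = 53365.91 + 43926.92 = 97292.83
Buyer bears: freight 3769.54 + insurance 313.69 + destination terminal 233.23 + duty 97292.83 = 101609.29
Landed cost = invoice 309833.87 + 101609.29 = 411443.16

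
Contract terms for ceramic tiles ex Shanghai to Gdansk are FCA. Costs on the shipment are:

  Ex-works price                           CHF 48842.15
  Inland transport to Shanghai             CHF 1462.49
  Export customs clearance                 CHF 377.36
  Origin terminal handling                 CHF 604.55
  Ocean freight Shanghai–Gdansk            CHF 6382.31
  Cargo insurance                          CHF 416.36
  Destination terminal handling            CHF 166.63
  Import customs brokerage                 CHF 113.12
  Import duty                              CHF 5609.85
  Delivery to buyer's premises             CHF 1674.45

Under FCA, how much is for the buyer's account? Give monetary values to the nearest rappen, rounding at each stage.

Buyer's account: CHF 14967.27

FCA: the seller delivers export-cleared goods to the carrier; the buyer bears costs from that point.
Seller's account: goods 48842.15 + inland to port 1462.49 + export clearance 377.36 = 50682.00
Buyer's account: origin terminal 604.55 + freight 6382.31 + insurance 416.36 + destination terminal 166.63 + brokerage 113.12 + duty 5609.85 + delivery 1674.45 = 14967.27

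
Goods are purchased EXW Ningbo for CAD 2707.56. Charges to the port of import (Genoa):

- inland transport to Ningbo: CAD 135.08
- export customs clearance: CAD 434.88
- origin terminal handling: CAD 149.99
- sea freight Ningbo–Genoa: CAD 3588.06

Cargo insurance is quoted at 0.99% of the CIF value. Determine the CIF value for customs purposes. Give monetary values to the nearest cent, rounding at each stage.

CIF value: CAD 7085.72

Let C be the CIF value. C = EXW price + pre-shipment costs + freight + 0.99% × C
C − 0.99% × C = 2707.56 + 135.08 + 434.88 + 149.99 + 3588.06
0.9901 × C = 7015.57
C = 7015.57 / 0.9901 = 7085.72
Insurance premium = 0.99% × 7085.72 = 70.15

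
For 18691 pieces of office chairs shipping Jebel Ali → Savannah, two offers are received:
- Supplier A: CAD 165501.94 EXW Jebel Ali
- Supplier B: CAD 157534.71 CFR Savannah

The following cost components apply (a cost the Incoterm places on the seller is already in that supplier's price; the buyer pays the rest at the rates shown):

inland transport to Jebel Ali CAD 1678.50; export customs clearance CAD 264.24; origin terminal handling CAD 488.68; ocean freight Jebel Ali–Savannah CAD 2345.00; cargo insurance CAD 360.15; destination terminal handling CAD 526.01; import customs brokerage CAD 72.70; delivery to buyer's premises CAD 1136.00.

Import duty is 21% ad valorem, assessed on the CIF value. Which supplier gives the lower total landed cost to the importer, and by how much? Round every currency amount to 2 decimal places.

Supplier B is cheaper by CAD 15419.82

Supplier A (EXW):
CIF value = EXW price + inland to port + export clearance + origin terminal + freight + insurance = 165501.94 + 1678.50 + 264.24 + 488.68 + 2345.00 + 360.15 = 170638.51
Import duty = 170638.51 × 21% = 35834.09
Buyer bears (A): 1678.50 + 264.24 + 488.68 + 2345.00 + 360.15 + 526.01 + 72.70 + 1136.00 = 6871.28
Landed cost (A) = invoice 165501.94 + 6871.28 + duty 35834.09 = 208207.31
Supplier B (CFR):
CIF value = CFR price + insurance = 157534.71 + 360.15 = 157894.86
Import duty = 157894.86 × 21% = 33157.92
Buyer bears (B): 360.15 + 526.01 + 72.70 + 1136.00 = 2094.86
Landed cost (B) = invoice 157534.71 + 2094.86 + duty 33157.92 = 192787.49
Difference = |208207.31 − 192787.49| = 15419.82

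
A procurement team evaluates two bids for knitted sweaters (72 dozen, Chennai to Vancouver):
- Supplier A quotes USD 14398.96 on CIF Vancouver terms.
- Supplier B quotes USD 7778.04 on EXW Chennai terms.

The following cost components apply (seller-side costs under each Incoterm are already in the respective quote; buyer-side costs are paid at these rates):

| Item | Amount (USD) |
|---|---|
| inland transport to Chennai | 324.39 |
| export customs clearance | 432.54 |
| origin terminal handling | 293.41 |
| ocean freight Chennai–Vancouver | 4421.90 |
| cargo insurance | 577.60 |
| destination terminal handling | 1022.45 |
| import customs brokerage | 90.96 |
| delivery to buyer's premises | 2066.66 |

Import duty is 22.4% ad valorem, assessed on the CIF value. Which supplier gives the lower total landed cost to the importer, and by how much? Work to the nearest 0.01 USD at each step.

Supplier A (CIF):
The CIF price already equals the CIF value: 14398.96
Import duty = 14398.96 × 22.4% = 3225.37
Buyer bears (A): 1022.45 + 90.96 + 2066.66 = 3180.07
Landed cost (A) = invoice 14398.96 + 3180.07 + duty 3225.37 = 20804.40
Supplier B (EXW):
CIF value = EXW price + inland to port + export clearance + origin terminal + freight + insurance = 7778.04 + 324.39 + 432.54 + 293.41 + 4421.90 + 577.60 = 13827.88
Import duty = 13827.88 × 22.4% = 3097.45
Buyer bears (B): 324.39 + 432.54 + 293.41 + 4421.90 + 577.60 + 1022.45 + 90.96 + 2066.66 = 9229.91
Landed cost (B) = invoice 7778.04 + 9229.91 + duty 3097.45 = 20105.40
Difference = |20804.40 − 20105.40| = 699.00

Supplier B is cheaper by USD 699.00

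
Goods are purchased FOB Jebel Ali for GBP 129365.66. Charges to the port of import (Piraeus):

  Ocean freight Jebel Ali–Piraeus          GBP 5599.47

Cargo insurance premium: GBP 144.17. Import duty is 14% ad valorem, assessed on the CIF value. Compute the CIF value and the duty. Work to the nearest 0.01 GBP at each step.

CIF = FOB price + freight + insurance
CIF = 129365.66 + 5599.47 + 144.17 = 135109.30
Import duty = 135109.30 × 14% = 18915.30

CIF value: GBP 135109.30; import duty: GBP 18915.30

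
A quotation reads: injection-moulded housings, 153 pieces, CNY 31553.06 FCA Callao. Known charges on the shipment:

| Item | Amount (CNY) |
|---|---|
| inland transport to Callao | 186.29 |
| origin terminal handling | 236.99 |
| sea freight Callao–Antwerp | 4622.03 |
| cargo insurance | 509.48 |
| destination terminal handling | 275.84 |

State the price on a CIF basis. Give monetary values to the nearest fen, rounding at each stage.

Not relevant to the conversion: inland to port — on the seller under both FCA and CIF; already in the FCA price and stays in the CIF price. destination terminal — on the buyer under both terms; not part of either seller's price.
From FCA to CIF, the seller additionally bears: origin terminal, freight, insurance.
CIF price = 31553.06 + 236.99 + 4622.03 + 509.48 = 36921.56

CIF price: CNY 36921.56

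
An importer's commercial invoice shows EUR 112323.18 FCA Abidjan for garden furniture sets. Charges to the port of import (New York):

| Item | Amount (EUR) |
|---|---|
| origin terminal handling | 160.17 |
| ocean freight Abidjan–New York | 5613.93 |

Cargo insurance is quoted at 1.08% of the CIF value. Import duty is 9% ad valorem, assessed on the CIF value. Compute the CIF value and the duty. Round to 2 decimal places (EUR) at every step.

CIF value: EUR 119386.66; import duty: EUR 10744.80

Let C be the CIF value. C = FCA price + pre-shipment costs + freight + 1.08% × C
C − 1.08% × C = 112323.18 + 160.17 + 5613.93
0.9892 × C = 118097.28
C = 118097.28 / 0.9892 = 119386.66
Insurance premium = 1.08% × 119386.66 = 1289.38
Import duty = 119386.66 × 9% = 10744.80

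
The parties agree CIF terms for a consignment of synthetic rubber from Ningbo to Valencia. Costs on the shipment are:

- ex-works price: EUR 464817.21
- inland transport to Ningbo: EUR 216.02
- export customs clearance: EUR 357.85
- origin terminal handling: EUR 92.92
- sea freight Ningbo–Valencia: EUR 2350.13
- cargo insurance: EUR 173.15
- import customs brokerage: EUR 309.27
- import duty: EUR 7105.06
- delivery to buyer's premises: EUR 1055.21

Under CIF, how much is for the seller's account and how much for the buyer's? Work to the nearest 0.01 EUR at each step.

CIF: the seller pays costs through ocean freight and marine insurance to the destination port.
Seller's account: goods 464817.21 + inland to port 216.02 + export clearance 357.85 + origin terminal 92.92 + freight 2350.13 + insurance 173.15 = 468007.28
Buyer's account: brokerage 309.27 + duty 7105.06 + delivery 1055.21 = 8469.54

Seller: EUR 468007.28; buyer: EUR 8469.54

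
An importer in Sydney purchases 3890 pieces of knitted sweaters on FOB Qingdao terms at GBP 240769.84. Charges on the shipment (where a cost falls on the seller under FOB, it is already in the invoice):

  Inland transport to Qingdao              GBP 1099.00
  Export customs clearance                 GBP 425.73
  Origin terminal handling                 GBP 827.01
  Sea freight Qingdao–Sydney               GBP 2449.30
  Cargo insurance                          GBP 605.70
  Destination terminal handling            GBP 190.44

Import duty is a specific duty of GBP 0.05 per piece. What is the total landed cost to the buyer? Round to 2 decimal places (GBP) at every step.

Total landed cost: GBP 244209.78

FOB: the seller bears costs until goods are on board at the origin port; the buyer bears freight, insurance and all costs thereafter.
Already in the invoice (seller's account under FOB): inland to port, export clearance, origin terminal — exclude.
CIF value = FOB price + freight + insurance = 240769.84 + 2449.30 + 605.70 = 243824.84
Import duty = 3890 × 0.05 = 194.50
Buyer bears: freight 2449.30 + insurance 605.70 + destination terminal 190.44 + duty 194.50 = 3439.94
Landed cost = invoice 240769.84 + 3439.94 = 244209.78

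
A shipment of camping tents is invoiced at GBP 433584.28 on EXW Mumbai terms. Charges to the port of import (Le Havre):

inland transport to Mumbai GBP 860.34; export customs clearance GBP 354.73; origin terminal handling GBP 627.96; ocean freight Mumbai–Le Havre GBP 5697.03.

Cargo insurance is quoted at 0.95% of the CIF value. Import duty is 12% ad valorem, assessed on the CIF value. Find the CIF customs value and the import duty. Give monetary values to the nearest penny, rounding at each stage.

CIF value: GBP 445355.21; import duty: GBP 53442.63

Let C be the CIF value. C = EXW price + pre-shipment costs + freight + 0.95% × C
C − 0.95% × C = 433584.28 + 860.34 + 354.73 + 627.96 + 5697.03
0.9905 × C = 441124.34
C = 441124.34 / 0.9905 = 445355.21
Insurance premium = 0.95% × 445355.21 = 4230.87
Import duty = 445355.21 × 12% = 53442.63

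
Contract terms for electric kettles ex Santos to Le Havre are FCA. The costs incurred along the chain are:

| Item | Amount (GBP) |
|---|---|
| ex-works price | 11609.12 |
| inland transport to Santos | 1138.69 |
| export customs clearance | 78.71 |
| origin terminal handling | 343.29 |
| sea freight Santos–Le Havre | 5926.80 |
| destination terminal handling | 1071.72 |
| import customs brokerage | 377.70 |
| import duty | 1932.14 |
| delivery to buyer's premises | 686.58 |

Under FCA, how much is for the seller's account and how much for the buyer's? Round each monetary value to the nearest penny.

FCA: the seller delivers export-cleared goods to the carrier; the buyer bears costs from that point.
Seller's account: goods 11609.12 + inland to port 1138.69 + export clearance 78.71 = 12826.52
Buyer's account: origin terminal 343.29 + freight 5926.80 + destination terminal 1071.72 + brokerage 377.70 + duty 1932.14 + delivery 686.58 = 10338.23

Seller: GBP 12826.52; buyer: GBP 10338.23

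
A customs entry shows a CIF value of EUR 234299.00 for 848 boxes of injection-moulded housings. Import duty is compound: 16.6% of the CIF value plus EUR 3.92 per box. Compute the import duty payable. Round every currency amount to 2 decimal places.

Ad valorem component: 234299.00 × 16.6% = 38893.63
Specific component: 848 × 3.92 = 3324.16
Import duty = 38893.63 + 3324.16 = 42217.79

Import duty: EUR 42217.79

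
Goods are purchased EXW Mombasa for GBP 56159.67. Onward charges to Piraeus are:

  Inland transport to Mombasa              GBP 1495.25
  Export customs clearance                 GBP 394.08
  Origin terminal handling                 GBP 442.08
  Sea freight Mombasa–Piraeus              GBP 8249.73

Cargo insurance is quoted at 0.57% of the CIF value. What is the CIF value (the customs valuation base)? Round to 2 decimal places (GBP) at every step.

CIF value: GBP 67123.41

Let C be the CIF value. C = EXW price + pre-shipment costs + freight + 0.57% × C
C − 0.57% × C = 56159.67 + 1495.25 + 394.08 + 442.08 + 8249.73
0.9943 × C = 66740.81
C = 66740.81 / 0.9943 = 67123.41
Insurance premium = 0.57% × 67123.41 = 382.60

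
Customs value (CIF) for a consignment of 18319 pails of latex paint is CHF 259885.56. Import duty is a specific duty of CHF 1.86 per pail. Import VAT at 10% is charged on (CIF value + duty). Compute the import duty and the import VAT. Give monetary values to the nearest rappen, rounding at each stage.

Import duty: CHF 34073.34; import VAT: CHF 29395.89

Import duty = 18319 × 1.86 = 34073.34
VAT base = CIF + duty = 259885.56 + 34073.34 = 293958.90
Import VAT = 293958.90 × 10% = 29395.89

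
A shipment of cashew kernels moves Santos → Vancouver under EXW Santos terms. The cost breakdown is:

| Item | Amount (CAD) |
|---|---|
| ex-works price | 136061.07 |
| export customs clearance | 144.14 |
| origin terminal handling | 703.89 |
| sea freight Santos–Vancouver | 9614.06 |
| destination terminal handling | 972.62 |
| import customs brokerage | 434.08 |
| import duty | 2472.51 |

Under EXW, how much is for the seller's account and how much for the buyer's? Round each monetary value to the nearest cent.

EXW: the seller makes goods available at their premises; the buyer bears all onward costs.
Seller's account: goods 136061.07 = 136061.07
Buyer's account: export clearance 144.14 + origin terminal 703.89 + freight 9614.06 + destination terminal 972.62 + brokerage 434.08 + duty 2472.51 = 14341.30

Seller: CAD 136061.07; buyer: CAD 14341.30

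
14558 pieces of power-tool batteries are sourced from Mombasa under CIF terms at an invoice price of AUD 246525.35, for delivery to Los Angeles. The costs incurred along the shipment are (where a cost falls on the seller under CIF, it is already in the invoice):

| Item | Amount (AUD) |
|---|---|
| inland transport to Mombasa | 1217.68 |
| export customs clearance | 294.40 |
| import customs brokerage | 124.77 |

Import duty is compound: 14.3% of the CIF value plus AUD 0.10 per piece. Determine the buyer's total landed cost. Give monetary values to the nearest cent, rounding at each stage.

Total landed cost: AUD 283359.05

CIF: the seller pays costs through ocean freight and marine insurance to the destination port.
Already in the invoice (seller's account under CIF): inland to port, export clearance — exclude.
The CIF price already equals the CIF value: 246525.35
Ad valorem component: 246525.35 × 14.3% = 35253.13
Specific component: 14558 × 0.10 = 1455.80
Import duty = 35253.13 + 1455.80 = 36708.93
Buyer bears: brokerage 124.77 + duty 36708.93 = 36833.70
Landed cost = invoice 246525.35 + 36833.70 = 283359.05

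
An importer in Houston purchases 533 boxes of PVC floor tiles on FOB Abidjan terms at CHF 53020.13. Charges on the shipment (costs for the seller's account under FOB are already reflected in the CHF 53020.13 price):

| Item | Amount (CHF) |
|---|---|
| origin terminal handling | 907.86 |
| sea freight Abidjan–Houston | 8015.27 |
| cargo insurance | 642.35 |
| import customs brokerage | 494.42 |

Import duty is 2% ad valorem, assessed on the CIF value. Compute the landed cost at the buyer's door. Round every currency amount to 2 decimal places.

FOB: the seller bears costs until goods are on board at the origin port; the buyer bears freight, insurance and all costs thereafter.
Already in the invoice (seller's account under FOB): origin terminal — exclude.
CIF value = FOB price + freight + insurance = 53020.13 + 8015.27 + 642.35 = 61677.75
Import duty = 61677.75 × 2% = 1233.56
Buyer bears: freight 8015.27 + insurance 642.35 + brokerage 494.42 + duty 1233.56 = 10385.60
Landed cost = invoice 53020.13 + 10385.60 = 63405.73

Total landed cost: CHF 63405.73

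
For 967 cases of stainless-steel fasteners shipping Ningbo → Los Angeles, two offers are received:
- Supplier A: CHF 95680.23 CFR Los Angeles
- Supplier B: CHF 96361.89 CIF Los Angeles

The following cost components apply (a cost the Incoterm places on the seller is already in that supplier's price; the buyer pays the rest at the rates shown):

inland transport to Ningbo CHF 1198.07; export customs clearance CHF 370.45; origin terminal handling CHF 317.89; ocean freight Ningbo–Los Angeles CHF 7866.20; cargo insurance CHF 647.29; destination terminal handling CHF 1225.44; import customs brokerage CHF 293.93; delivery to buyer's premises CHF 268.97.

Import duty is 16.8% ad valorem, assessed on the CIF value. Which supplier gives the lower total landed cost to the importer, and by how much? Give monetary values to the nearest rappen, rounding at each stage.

Supplier A is cheaper by CHF 40.15

Supplier A (CFR):
CIF value = CFR price + insurance = 95680.23 + 647.29 = 96327.52
Import duty = 96327.52 × 16.8% = 16183.02
Buyer bears (A): 647.29 + 1225.44 + 293.93 + 268.97 = 2435.63
Landed cost (A) = invoice 95680.23 + 2435.63 + duty 16183.02 = 114298.88
Supplier B (CIF):
The CIF price already equals the CIF value: 96361.89
Import duty = 96361.89 × 16.8% = 16188.80
Buyer bears (B): 1225.44 + 293.93 + 268.97 = 1788.34
Landed cost (B) = invoice 96361.89 + 1788.34 + duty 16188.80 = 114339.03
Difference = |114298.88 − 114339.03| = 40.15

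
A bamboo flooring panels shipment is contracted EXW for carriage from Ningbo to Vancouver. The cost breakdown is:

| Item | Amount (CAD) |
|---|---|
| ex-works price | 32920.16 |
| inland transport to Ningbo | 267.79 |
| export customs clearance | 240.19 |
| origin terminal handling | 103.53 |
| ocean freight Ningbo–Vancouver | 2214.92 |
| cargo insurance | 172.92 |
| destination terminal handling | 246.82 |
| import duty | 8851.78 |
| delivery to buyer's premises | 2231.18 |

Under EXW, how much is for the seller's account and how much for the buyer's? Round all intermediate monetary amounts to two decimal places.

Seller: CAD 32920.16; buyer: CAD 14329.13

EXW: the seller makes goods available at their premises; the buyer bears all onward costs.
Seller's account: goods 32920.16 = 32920.16
Buyer's account: inland to port 267.79 + export clearance 240.19 + origin terminal 103.53 + freight 2214.92 + insurance 172.92 + destination terminal 246.82 + duty 8851.78 + delivery 2231.18 = 14329.13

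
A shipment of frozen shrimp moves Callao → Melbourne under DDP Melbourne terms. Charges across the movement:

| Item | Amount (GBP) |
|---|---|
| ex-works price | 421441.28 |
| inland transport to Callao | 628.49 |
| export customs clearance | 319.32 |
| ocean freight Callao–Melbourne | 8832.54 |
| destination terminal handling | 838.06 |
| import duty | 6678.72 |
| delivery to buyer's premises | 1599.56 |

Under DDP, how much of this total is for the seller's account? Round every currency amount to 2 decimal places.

Seller's account: GBP 440337.97

DDP: the seller bears all costs including import duty.
Seller's account: goods 421441.28 + inland to port 628.49 + export clearance 319.32 + freight 8832.54 + destination terminal 838.06 + duty 6678.72 + delivery 1599.56 = 440337.97
Buyer's account: 0.00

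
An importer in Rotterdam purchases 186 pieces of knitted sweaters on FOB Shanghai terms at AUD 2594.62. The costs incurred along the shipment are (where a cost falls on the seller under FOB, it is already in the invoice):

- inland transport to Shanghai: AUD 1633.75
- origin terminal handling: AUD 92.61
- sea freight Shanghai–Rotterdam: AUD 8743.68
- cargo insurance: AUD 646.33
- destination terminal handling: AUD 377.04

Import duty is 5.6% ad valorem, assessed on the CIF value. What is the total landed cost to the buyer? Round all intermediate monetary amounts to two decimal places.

FOB: the seller bears costs until goods are on board at the origin port; the buyer bears freight, insurance and all costs thereafter.
Already in the invoice (seller's account under FOB): inland to port, origin terminal — exclude.
CIF value = FOB price + freight + insurance = 2594.62 + 8743.68 + 646.33 = 11984.63
Import duty = 11984.63 × 5.6% = 671.14
Buyer bears: freight 8743.68 + insurance 646.33 + destination terminal 377.04 + duty 671.14 = 10438.19
Landed cost = invoice 2594.62 + 10438.19 = 13032.81

Total landed cost: AUD 13032.81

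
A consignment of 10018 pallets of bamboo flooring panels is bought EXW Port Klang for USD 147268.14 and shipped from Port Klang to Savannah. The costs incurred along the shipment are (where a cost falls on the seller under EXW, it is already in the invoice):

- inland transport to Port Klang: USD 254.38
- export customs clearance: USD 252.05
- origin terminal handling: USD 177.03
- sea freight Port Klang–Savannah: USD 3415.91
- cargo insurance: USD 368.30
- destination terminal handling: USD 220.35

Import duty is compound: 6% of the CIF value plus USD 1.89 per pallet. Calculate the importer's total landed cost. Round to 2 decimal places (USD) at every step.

EXW: the seller makes goods available at their premises; the buyer bears all onward costs.
CIF value = EXW price + inland to port + export clearance + origin terminal + freight + insurance = 147268.14 + 254.38 + 252.05 + 177.03 + 3415.91 + 368.30 = 151735.81
Ad valorem component: 151735.81 × 6% = 9104.15
Specific component: 10018 × 1.89 = 18934.02
Import duty = 9104.15 + 18934.02 = 28038.17
Buyer bears: inland to port 254.38 + export clearance 252.05 + origin terminal 177.03 + freight 3415.91 + insurance 368.30 + destination terminal 220.35 + duty 28038.17 = 32726.19
Landed cost = invoice 147268.14 + 32726.19 = 179994.33

Total landed cost: USD 179994.33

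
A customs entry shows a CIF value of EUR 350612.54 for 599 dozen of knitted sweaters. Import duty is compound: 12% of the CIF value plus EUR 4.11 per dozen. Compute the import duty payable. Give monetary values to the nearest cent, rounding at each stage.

Ad valorem component: 350612.54 × 12% = 42073.50
Specific component: 599 × 4.11 = 2461.89
Import duty = 42073.50 + 2461.89 = 44535.39

Import duty: EUR 44535.39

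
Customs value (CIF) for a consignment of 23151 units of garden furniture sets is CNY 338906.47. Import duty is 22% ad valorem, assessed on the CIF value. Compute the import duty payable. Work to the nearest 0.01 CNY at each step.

Import duty = 338906.47 × 22% = 74559.42

Import duty: CNY 74559.42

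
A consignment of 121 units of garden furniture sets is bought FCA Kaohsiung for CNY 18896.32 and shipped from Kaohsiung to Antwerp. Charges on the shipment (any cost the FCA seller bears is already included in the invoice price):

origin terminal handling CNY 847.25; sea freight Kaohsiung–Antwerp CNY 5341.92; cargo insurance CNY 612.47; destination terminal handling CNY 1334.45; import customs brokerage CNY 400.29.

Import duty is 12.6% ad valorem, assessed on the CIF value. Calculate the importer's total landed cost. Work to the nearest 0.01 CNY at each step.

Total landed cost: CNY 30670.64

FCA: the seller delivers export-cleared goods to the carrier; the buyer bears costs from that point.
CIF value = FCA price + origin terminal + freight + insurance = 18896.32 + 847.25 + 5341.92 + 612.47 = 25697.96
Import duty = 25697.96 × 12.6% = 3237.94
Buyer bears: origin terminal 847.25 + freight 5341.92 + insurance 612.47 + destination terminal 1334.45 + brokerage 400.29 + duty 3237.94 = 11774.32
Landed cost = invoice 18896.32 + 11774.32 = 30670.64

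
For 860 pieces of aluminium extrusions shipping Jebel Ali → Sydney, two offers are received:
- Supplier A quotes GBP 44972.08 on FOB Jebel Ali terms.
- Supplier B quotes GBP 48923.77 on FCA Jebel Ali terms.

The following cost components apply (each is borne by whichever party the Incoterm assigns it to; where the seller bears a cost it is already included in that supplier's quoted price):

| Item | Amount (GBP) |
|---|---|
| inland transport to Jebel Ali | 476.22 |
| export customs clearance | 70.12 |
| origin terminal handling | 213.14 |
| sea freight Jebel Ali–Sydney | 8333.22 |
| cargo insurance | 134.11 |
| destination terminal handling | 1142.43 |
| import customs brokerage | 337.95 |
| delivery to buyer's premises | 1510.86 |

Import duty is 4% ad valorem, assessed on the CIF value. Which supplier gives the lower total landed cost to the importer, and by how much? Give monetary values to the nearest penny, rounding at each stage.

Supplier A is cheaper by GBP 4331.42

Supplier A (FOB):
CIF value = FOB price + freight + insurance = 44972.08 + 8333.22 + 134.11 = 53439.41
Import duty = 53439.41 × 4% = 2137.58
Buyer bears (A): 8333.22 + 134.11 + 1142.43 + 337.95 + 1510.86 = 11458.57
Landed cost (A) = invoice 44972.08 + 11458.57 + duty 2137.58 = 58568.23
Supplier B (FCA):
CIF value = FCA price + origin terminal + freight + insurance = 48923.77 + 213.14 + 8333.22 + 134.11 = 57604.24
Import duty = 57604.24 × 4% = 2304.17
Buyer bears (B): 213.14 + 8333.22 + 134.11 + 1142.43 + 337.95 + 1510.86 = 11671.71
Landed cost (B) = invoice 48923.77 + 11671.71 + duty 2304.17 = 62899.65
Difference = |58568.23 − 62899.65| = 4331.42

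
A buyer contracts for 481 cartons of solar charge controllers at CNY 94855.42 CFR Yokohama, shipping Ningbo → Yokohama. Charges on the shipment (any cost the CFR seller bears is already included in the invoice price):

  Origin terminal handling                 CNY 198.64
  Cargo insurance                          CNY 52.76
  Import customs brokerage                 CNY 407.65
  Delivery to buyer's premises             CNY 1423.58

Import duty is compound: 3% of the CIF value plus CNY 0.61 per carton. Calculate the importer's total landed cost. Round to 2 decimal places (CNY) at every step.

Total landed cost: CNY 99880.07

CFR: the seller pays costs through ocean freight to the destination port, but not insurance.
Already in the invoice (seller's account under CFR): origin terminal — exclude.
CIF value = CFR price + insurance = 94855.42 + 52.76 = 94908.18
Ad valorem component: 94908.18 × 3% = 2847.25
Specific component: 481 × 0.61 = 293.41
Import duty = 2847.25 + 293.41 = 3140.66
Buyer bears: insurance 52.76 + brokerage 407.65 + delivery 1423.58 + duty 3140.66 = 5024.65
Landed cost = invoice 94855.42 + 5024.65 = 99880.07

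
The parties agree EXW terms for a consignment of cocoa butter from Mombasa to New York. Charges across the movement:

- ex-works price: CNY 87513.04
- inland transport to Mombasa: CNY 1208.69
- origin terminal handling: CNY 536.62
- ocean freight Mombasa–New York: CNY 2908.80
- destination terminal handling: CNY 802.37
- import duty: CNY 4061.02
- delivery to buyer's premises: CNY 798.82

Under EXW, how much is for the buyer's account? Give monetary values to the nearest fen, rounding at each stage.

EXW: the seller makes goods available at their premises; the buyer bears all onward costs.
Seller's account: goods 87513.04 = 87513.04
Buyer's account: inland to port 1208.69 + origin terminal 536.62 + freight 2908.80 + destination terminal 802.37 + duty 4061.02 + delivery 798.82 = 10316.32

Buyer's account: CNY 10316.32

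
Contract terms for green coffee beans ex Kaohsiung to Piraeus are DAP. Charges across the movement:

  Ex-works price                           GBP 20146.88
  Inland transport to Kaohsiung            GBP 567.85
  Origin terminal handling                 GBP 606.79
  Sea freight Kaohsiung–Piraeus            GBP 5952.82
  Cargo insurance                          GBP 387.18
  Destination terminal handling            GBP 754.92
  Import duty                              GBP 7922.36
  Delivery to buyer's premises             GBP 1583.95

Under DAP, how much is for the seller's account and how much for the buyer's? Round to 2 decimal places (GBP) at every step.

DAP: the seller bears all costs to the named destination except import duty and clearance.
Seller's account: goods 20146.88 + inland to port 567.85 + origin terminal 606.79 + freight 5952.82 + insurance 387.18 + destination terminal 754.92 + delivery 1583.95 = 30000.39
Buyer's account: duty 7922.36 = 7922.36

Seller: GBP 30000.39; buyer: GBP 7922.36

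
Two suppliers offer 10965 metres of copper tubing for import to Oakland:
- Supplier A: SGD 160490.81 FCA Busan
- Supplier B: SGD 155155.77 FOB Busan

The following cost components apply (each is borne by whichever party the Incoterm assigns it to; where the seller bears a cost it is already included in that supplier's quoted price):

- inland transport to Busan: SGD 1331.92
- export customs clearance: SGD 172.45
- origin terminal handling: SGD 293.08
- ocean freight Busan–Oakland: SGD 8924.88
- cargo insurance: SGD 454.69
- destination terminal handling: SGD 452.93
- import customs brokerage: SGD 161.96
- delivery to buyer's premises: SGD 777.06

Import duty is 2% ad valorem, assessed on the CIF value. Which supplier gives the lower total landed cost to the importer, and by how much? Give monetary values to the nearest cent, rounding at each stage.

Supplier A (FCA):
CIF value = FCA price + origin terminal + freight + insurance = 160490.81 + 293.08 + 8924.88 + 454.69 = 170163.46
Import duty = 170163.46 × 2% = 3403.27
Buyer bears (A): 293.08 + 8924.88 + 454.69 + 452.93 + 161.96 + 777.06 = 11064.60
Landed cost (A) = invoice 160490.81 + 11064.60 + duty 3403.27 = 174958.68
Supplier B (FOB):
CIF value = FOB price + freight + insurance = 155155.77 + 8924.88 + 454.69 = 164535.34
Import duty = 164535.34 × 2% = 3290.71
Buyer bears (B): 8924.88 + 454.69 + 452.93 + 161.96 + 777.06 = 10771.52
Landed cost (B) = invoice 155155.77 + 10771.52 + duty 3290.71 = 169218.00
Difference = |174958.68 − 169218.00| = 5740.68

Supplier B is cheaper by SGD 5740.68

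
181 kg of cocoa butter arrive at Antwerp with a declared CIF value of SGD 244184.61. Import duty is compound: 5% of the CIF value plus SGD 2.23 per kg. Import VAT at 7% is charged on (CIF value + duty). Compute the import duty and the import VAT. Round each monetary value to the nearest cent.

Ad valorem component: 244184.61 × 5% = 12209.23
Specific component: 181 × 2.23 = 403.63
Import duty = 12209.23 + 403.63 = 12612.86
VAT base = CIF + duty = 244184.61 + 12612.86 = 256797.47
Import VAT = 256797.47 × 7% = 17975.82

Import duty: SGD 12612.86; import VAT: SGD 17975.82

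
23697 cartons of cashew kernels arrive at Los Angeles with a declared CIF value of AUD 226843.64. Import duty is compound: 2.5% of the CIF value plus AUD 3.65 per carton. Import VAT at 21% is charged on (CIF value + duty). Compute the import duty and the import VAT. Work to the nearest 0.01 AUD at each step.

Import duty: AUD 92165.14; import VAT: AUD 66991.84

Ad valorem component: 226843.64 × 2.5% = 5671.09
Specific component: 23697 × 3.65 = 86494.05
Import duty = 5671.09 + 86494.05 = 92165.14
VAT base = CIF + duty = 226843.64 + 92165.14 = 319008.78
Import VAT = 319008.78 × 21% = 66991.84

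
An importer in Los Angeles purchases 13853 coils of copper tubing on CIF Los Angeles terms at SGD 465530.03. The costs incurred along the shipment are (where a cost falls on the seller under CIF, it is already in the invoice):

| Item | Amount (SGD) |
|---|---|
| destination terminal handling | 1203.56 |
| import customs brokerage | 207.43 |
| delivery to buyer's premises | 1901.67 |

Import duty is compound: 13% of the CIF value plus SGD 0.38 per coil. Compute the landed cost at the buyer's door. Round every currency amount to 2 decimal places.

CIF: the seller pays costs through ocean freight and marine insurance to the destination port.
The CIF price already equals the CIF value: 465530.03
Ad valorem component: 465530.03 × 13% = 60518.90
Specific component: 13853 × 0.38 = 5264.14
Import duty = 60518.90 + 5264.14 = 65783.04
Buyer bears: destination terminal 1203.56 + brokerage 207.43 + delivery 1901.67 + duty 65783.04 = 69095.70
Landed cost = invoice 465530.03 + 69095.70 = 534625.73

Total landed cost: SGD 534625.73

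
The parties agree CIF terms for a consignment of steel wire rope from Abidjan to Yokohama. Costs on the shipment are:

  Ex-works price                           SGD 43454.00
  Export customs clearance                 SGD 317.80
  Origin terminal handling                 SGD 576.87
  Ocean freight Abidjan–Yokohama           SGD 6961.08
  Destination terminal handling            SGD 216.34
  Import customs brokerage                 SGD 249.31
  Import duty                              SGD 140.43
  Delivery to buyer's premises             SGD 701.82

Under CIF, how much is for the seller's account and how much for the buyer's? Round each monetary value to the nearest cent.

CIF: the seller pays costs through ocean freight and marine insurance to the destination port.
Seller's account: goods 43454.00 + export clearance 317.80 + origin terminal 576.87 + freight 6961.08 = 51309.75
Buyer's account: destination terminal 216.34 + brokerage 249.31 + duty 140.43 + delivery 701.82 = 1307.90

Seller: SGD 51309.75; buyer: SGD 1307.90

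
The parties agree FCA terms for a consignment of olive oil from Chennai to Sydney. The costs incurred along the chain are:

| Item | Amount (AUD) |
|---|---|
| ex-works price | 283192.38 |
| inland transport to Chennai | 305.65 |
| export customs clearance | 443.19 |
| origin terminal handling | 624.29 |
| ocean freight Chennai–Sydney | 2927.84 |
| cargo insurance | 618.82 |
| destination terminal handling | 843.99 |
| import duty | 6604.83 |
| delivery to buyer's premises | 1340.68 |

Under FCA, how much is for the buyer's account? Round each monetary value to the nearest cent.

Buyer's account: AUD 12960.45

FCA: the seller delivers export-cleared goods to the carrier; the buyer bears costs from that point.
Seller's account: goods 283192.38 + inland to port 305.65 + export clearance 443.19 = 283941.22
Buyer's account: origin terminal 624.29 + freight 2927.84 + insurance 618.82 + destination terminal 843.99 + duty 6604.83 + delivery 1340.68 = 12960.45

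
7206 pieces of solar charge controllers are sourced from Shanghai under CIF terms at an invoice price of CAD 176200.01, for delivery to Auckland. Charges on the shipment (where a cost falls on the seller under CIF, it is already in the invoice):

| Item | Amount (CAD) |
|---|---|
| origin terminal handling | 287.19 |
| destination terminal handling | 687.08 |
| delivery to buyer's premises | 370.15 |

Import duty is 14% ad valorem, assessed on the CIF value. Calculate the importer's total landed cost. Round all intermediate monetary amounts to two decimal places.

CIF: the seller pays costs through ocean freight and marine insurance to the destination port.
Already in the invoice (seller's account under CIF): origin terminal — exclude.
The CIF price already equals the CIF value: 176200.01
Import duty = 176200.01 × 14% = 24668.00
Buyer bears: destination terminal 687.08 + delivery 370.15 + duty 24668.00 = 25725.23
Landed cost = invoice 176200.01 + 25725.23 = 201925.24

Total landed cost: CAD 201925.24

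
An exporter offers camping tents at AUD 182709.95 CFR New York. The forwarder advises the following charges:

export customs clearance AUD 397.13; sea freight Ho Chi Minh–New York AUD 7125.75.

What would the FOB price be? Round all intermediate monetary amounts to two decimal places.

Not relevant to the conversion: export clearance — on the seller under both CFR and FOB; already in the CFR price and stays in the FOB price.
From CFR to FOB, the seller no longer bears: freight.
FOB price = 182709.95 − 7125.75 = 175584.20

FOB price: AUD 175584.20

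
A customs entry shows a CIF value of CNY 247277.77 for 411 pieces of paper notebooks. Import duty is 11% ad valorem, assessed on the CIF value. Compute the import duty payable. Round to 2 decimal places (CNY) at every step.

Import duty = 247277.77 × 11% = 27200.55

Import duty: CNY 27200.55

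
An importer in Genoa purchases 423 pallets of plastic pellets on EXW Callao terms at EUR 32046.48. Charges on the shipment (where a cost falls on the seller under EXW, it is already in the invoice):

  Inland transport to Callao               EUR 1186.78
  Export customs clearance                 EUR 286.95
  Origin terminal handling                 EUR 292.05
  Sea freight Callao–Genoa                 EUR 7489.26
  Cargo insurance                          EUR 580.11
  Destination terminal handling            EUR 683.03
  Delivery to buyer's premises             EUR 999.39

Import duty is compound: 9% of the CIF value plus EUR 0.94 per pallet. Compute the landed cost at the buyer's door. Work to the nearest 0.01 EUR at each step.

Total landed cost: EUR 47731.02

EXW: the seller makes goods available at their premises; the buyer bears all onward costs.
CIF value = EXW price + inland to port + export clearance + origin terminal + freight + insurance = 32046.48 + 1186.78 + 286.95 + 292.05 + 7489.26 + 580.11 = 41881.63
Ad valorem component: 41881.63 × 9% = 3769.35
Specific component: 423 × 0.94 = 397.62
Import duty = 3769.35 + 397.62 = 4166.97
Buyer bears: inland to port 1186.78 + export clearance 286.95 + origin terminal 292.05 + freight 7489.26 + insurance 580.11 + destination terminal 683.03 + delivery 999.39 + duty 4166.97 = 15684.54
Landed cost = invoice 32046.48 + 15684.54 = 47731.02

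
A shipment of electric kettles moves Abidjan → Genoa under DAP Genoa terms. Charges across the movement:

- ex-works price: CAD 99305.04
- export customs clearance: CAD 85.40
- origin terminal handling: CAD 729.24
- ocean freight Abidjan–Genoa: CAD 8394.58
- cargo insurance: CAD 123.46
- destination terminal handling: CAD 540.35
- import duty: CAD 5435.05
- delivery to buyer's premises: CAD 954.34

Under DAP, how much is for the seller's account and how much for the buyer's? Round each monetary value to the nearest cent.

Seller: CAD 110132.41; buyer: CAD 5435.05

DAP: the seller bears all costs to the named destination except import duty and clearance.
Seller's account: goods 99305.04 + export clearance 85.40 + origin terminal 729.24 + freight 8394.58 + insurance 123.46 + destination terminal 540.35 + delivery 954.34 = 110132.41
Buyer's account: duty 5435.05 = 5435.05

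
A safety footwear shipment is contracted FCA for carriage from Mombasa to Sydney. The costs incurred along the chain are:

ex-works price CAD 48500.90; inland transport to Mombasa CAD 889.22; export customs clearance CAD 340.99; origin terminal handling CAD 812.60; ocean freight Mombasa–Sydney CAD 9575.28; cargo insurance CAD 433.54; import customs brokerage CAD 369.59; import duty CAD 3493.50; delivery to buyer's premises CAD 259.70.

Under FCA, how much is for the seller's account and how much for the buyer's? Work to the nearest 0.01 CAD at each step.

FCA: the seller delivers export-cleared goods to the carrier; the buyer bears costs from that point.
Seller's account: goods 48500.90 + inland to port 889.22 + export clearance 340.99 = 49731.11
Buyer's account: origin terminal 812.60 + freight 9575.28 + insurance 433.54 + brokerage 369.59 + duty 3493.50 + delivery 259.70 = 14944.21

Seller: CAD 49731.11; buyer: CAD 14944.21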